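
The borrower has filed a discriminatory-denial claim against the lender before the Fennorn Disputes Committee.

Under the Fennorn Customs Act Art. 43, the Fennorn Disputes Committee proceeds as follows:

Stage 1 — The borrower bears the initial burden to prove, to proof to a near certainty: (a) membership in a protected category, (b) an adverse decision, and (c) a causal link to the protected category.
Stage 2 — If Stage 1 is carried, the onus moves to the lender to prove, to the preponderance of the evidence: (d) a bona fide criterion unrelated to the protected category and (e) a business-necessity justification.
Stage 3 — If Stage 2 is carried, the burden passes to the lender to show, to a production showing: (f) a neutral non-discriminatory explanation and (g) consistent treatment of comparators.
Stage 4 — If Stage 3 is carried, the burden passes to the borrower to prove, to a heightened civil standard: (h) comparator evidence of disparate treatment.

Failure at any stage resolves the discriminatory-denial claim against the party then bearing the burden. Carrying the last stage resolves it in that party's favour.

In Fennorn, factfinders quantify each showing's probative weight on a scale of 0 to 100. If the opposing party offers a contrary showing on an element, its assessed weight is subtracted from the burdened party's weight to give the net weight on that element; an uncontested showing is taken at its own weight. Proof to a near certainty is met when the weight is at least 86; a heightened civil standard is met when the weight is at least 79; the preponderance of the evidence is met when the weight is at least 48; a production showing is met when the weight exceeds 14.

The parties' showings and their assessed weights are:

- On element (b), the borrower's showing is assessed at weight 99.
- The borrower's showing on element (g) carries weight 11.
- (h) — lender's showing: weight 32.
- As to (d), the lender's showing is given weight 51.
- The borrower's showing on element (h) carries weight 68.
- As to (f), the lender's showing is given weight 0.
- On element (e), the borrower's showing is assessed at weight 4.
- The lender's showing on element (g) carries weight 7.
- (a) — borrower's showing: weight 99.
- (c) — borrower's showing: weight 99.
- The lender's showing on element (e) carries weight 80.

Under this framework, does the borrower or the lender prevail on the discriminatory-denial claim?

Stage 1 (borrower, proof to a near certainty, weight is at least 86): (a) 99 ≥ 86 — meets; (b) 99 ≥ 86 — meets; (c) 99 ≥ 86 — meets.
  All elements met. The burden passes to the lender.
Stage 2 (lender, the preponderance of the evidence, weight is at least 48): (d) 51 ≥ 48 — meets; (e) net 80−4=76 ≥ 48 — meets.
  All elements met. The lender retains the burden for Stage 3.
Stage 3 (lender, a production showing, weight exceeds 14): (f) 0 ≤ 14 — fails; (g) net 7−11=-4 ≤ 14 — fails.
  Not every element is met, so the lender fails to carry Stage 3.
So the borrower prevails.

borrower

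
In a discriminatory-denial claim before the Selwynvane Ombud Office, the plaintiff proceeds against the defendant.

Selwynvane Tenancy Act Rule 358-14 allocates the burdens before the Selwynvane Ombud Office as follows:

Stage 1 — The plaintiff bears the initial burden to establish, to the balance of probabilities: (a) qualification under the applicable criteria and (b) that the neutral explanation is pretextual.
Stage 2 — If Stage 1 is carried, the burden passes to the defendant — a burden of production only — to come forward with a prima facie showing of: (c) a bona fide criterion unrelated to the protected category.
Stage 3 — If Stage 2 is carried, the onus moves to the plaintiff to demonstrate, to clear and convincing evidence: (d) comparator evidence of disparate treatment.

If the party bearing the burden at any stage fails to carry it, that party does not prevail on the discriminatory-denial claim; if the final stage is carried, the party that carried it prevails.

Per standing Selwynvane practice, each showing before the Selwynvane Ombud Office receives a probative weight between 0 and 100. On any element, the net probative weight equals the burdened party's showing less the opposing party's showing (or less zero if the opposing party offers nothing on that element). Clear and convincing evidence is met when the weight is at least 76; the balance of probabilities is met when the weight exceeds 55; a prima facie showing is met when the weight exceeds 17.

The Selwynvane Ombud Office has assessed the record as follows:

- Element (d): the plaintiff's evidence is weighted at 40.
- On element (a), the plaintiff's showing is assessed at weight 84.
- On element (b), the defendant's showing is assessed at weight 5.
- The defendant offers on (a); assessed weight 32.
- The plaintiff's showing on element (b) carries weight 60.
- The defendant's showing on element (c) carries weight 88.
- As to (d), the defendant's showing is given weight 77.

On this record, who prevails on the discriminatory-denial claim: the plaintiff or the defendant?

defendant

Stage 1 — burden on plaintiff; standard: the balance of probabilities (weight exceeds 55).
    (a): 84 − 32 = 52 ≤ 55 [not met]
    (b): 60 − 5 = 55 ≤ 55 [not met]
  Stage 1 not carried; the plaintiff fails its burden.
The analysis ends at Stage 1; the defendant prevails.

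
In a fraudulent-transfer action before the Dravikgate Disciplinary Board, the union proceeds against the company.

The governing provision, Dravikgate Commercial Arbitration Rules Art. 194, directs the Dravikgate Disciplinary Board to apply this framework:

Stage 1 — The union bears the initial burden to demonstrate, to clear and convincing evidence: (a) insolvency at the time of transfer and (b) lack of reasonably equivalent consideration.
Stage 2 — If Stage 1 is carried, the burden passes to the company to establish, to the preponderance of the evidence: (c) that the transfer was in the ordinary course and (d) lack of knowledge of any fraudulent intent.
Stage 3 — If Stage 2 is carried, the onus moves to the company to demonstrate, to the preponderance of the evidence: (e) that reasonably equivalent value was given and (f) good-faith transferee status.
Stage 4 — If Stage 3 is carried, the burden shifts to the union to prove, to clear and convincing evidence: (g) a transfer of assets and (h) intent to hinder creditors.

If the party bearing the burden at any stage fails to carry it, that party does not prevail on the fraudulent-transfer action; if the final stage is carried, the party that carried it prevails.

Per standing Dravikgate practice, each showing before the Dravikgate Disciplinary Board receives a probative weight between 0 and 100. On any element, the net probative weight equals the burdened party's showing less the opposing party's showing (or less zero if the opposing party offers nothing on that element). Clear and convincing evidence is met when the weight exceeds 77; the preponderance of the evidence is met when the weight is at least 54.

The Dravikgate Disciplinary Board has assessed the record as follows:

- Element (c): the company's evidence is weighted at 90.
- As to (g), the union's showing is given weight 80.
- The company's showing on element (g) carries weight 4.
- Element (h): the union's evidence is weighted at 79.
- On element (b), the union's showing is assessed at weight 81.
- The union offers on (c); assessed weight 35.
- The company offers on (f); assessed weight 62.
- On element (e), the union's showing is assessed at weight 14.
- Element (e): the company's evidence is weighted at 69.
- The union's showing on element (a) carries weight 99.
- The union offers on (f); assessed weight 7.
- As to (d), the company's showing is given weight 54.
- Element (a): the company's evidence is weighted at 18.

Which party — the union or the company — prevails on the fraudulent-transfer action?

company

At Stage 1 the union must meet clear and convincing evidence (weight exceeds 77): on (a) the weight is 99 less the opposing 18 gives net 81, which does exceed 77, so (a) meets the standard; on (b) the weight is 81, which does exceed 77, so (b) meets the standard.
  All elements met. The burden passes to the company.
At Stage 2 the company must meet the preponderance of the evidence (weight is at least 54): on (c) the weight is 90 less the opposing 35 gives net 55, which does reach 54, so (c) meets the standard; on (d) the weight is 54, ≥ 54, so (d) meets the standard.
  All elements met. The company retains the burden for Stage 3.
At Stage 3 the company must meet the preponderance of the evidence (weight is at least 54): on (e) the weight is 69 less the opposing 14 gives net 55, ≥ 54, so (e) meets the standard; on (f) the weight is 62 less the opposing 7 gives net 55, which does reach 54, so (f) meets the standard.
  Stage 3 carried; the burden shifts to the union.
At Stage 4 the union must meet clear and convincing evidence (weight exceeds 77): on (g) the weight is 80 less the opposing 4 gives net 76, which does not exceed 77, so (g) does not meet the standard; on (h) the weight is 79, > 77, so (h) meets the standard.
  Not every element is met, so the union fails to carry Stage 4.
The analysis ends at Stage 4; the company prevails.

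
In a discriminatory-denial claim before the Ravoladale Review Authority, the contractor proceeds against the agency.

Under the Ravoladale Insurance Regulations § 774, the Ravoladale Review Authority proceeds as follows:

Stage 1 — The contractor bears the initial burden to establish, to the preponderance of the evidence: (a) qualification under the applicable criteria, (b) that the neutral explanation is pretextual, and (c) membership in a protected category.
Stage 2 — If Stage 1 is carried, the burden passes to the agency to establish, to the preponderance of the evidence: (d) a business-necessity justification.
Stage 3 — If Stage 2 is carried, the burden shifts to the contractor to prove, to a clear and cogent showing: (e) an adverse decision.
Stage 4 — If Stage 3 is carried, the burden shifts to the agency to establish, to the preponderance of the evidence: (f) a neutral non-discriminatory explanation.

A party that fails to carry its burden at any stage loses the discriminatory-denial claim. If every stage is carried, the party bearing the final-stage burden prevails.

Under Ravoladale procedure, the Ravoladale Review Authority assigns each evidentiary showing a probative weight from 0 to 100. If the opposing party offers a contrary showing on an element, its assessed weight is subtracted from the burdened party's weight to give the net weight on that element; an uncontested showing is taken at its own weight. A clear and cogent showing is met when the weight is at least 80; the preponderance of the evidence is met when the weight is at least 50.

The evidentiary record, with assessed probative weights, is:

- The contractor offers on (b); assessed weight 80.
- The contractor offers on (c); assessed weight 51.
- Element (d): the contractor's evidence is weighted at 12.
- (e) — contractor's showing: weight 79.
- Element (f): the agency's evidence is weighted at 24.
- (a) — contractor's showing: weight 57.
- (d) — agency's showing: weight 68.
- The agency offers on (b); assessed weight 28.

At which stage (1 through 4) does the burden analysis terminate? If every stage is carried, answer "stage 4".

stage 3

Stage 1 — burden on contractor; standard: the preponderance of the evidence (weight is at least 50).
    (a): 57 ≥ 50 [met]
    (b): 80 − 28 = 52 ≥ 50 [met]
    (c): 51 ≥ 50 [met]
  The contractor carries Stage 1; the agency now bears the burden.
Stage 2 — burden on agency; standard: the preponderance of the evidence (weight is at least 50).
    (d): 68 − 12 = 56 ≥ 50 [met]
  Stage 2 carried; the burden shifts to the contractor.
Stage 3 — burden on contractor; standard: a clear and cogent showing (weight is at least 80).
    (e): 79 < 80 [not met]
  Not every element is met, so the contractor fails to carry Stage 3.
So the agency prevails.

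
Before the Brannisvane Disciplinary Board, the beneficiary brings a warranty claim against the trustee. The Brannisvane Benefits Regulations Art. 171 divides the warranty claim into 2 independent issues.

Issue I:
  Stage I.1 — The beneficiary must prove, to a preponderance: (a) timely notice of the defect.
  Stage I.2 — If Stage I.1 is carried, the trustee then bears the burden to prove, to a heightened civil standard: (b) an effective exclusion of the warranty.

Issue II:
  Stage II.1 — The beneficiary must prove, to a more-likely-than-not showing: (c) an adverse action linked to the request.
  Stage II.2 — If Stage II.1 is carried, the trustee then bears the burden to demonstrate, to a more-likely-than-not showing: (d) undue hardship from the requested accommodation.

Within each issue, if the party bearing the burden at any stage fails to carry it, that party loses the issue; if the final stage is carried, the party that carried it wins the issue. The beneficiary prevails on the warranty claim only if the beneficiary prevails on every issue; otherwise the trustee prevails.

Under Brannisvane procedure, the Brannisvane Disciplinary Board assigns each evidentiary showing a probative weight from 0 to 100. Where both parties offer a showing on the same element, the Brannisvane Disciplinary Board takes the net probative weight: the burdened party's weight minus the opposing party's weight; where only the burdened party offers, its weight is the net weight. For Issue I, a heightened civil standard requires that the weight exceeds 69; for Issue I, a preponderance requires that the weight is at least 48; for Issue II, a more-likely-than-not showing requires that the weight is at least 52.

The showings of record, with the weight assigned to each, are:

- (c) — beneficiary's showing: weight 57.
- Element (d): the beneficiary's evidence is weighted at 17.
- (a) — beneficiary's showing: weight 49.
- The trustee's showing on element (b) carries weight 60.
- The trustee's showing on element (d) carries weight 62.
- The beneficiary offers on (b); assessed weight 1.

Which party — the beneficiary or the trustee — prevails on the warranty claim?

— Issue I —
Stage I.1 — burden on beneficiary; standard: a preponderance (weight is at least 48).
    (a): 49 ≥ 48 [met]
  All elements met. The burden passes to the trustee.
Stage I.2 — burden on trustee; standard: a heightened civil standard (weight exceeds 69).
    (b): 60 − 1 = 59 ≤ 69 [not met]
  Not every element is met, so the trustee fails to carry Stage I.2.
So the beneficiary prevails on this issue.
— Issue II —
Stage II.1 — burden on beneficiary; standard: a more-likely-than-not showing (weight is at least 52).
    (c): 57 ≥ 52 [met]
  The beneficiary carries Stage II.1; the trustee now bears the burden.
Stage II.2 — burden on trustee; standard: a more-likely-than-not showing (weight is at least 52).
    (d): 62 − 17 = 45 < 52 [not met]
  Stage II.2 not carried; the trustee fails its burden.
The analysis ends at Stage II.2; the beneficiary prevails on this issue.
Per-issue: Issue I → beneficiary; Issue II → beneficiary. The beneficiary must prevail on every issue; overall, the beneficiary prevails.

beneficiary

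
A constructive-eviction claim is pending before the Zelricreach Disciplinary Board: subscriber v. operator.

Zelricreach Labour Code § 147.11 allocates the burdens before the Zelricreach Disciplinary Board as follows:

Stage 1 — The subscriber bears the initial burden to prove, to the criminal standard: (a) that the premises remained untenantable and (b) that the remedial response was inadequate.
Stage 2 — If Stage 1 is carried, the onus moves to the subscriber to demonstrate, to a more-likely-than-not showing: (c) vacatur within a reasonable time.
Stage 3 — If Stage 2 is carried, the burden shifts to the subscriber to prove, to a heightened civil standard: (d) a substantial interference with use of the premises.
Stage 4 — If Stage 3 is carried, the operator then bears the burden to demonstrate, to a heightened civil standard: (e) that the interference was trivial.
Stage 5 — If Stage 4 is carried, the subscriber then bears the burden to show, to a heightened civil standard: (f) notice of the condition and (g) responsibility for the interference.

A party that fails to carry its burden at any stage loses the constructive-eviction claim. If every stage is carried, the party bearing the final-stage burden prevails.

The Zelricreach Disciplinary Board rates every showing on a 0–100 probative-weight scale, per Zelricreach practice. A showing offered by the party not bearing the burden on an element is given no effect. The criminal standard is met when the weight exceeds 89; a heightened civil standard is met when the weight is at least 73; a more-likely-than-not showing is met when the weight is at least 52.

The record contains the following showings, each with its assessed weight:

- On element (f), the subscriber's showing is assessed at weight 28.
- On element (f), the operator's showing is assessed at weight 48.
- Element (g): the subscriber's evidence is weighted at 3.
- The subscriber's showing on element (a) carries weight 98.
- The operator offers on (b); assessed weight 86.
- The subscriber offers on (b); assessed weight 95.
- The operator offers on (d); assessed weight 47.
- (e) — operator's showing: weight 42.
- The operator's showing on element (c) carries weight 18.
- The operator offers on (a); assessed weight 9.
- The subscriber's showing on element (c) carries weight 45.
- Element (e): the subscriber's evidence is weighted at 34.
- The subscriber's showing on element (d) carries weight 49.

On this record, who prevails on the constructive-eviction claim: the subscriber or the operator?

Stage 1 — burden on subscriber; standard: the criminal standard (weight exceeds 89).
    (a): 98 (operator's 9 disregarded) > 89 [met]
    (b): 95 (operator's 86 disregarded) > 89 [met]
  Stage 1 is satisfied; the subscriber continues to bear the burden.
Stage 2 — burden on subscriber; standard: a more-likely-than-not showing (weight is at least 52).
    (c): 45 (operator's 18 disregarded) < 52 [not met]
  Not every element is met, so the subscriber fails to carry Stage 2.
So the operator prevails.

operator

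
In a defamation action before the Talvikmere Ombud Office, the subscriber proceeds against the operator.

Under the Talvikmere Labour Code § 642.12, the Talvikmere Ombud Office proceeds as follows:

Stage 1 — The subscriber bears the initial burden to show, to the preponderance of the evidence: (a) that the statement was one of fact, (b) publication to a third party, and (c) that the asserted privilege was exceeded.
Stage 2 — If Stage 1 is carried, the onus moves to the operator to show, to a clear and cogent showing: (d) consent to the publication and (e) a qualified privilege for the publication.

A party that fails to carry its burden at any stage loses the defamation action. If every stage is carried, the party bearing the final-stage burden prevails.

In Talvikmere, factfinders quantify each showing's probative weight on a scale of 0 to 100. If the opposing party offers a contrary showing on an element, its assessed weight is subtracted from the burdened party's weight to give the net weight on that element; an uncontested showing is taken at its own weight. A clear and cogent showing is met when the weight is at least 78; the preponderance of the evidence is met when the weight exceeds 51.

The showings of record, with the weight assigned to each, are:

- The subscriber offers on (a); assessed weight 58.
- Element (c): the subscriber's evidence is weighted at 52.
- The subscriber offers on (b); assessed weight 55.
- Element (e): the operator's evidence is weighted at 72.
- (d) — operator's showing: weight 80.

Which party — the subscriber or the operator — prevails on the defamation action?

Stage 1 (subscriber, the preponderance of the evidence, weight exceeds 51): (a) 58 > 51 — meets; (b) 55 > 51 — meets; (c) 52 > 51 — meets.
  Stage 1 carried; the burden shifts to the operator.
Stage 2 (operator, a clear and cogent showing, weight is at least 78): (d) 80 ≥ 78 — meets; (e) 72 < 78 — fails.
  Not every element is met, so the operator fails to carry Stage 2.
So the subscriber prevails.

subscriber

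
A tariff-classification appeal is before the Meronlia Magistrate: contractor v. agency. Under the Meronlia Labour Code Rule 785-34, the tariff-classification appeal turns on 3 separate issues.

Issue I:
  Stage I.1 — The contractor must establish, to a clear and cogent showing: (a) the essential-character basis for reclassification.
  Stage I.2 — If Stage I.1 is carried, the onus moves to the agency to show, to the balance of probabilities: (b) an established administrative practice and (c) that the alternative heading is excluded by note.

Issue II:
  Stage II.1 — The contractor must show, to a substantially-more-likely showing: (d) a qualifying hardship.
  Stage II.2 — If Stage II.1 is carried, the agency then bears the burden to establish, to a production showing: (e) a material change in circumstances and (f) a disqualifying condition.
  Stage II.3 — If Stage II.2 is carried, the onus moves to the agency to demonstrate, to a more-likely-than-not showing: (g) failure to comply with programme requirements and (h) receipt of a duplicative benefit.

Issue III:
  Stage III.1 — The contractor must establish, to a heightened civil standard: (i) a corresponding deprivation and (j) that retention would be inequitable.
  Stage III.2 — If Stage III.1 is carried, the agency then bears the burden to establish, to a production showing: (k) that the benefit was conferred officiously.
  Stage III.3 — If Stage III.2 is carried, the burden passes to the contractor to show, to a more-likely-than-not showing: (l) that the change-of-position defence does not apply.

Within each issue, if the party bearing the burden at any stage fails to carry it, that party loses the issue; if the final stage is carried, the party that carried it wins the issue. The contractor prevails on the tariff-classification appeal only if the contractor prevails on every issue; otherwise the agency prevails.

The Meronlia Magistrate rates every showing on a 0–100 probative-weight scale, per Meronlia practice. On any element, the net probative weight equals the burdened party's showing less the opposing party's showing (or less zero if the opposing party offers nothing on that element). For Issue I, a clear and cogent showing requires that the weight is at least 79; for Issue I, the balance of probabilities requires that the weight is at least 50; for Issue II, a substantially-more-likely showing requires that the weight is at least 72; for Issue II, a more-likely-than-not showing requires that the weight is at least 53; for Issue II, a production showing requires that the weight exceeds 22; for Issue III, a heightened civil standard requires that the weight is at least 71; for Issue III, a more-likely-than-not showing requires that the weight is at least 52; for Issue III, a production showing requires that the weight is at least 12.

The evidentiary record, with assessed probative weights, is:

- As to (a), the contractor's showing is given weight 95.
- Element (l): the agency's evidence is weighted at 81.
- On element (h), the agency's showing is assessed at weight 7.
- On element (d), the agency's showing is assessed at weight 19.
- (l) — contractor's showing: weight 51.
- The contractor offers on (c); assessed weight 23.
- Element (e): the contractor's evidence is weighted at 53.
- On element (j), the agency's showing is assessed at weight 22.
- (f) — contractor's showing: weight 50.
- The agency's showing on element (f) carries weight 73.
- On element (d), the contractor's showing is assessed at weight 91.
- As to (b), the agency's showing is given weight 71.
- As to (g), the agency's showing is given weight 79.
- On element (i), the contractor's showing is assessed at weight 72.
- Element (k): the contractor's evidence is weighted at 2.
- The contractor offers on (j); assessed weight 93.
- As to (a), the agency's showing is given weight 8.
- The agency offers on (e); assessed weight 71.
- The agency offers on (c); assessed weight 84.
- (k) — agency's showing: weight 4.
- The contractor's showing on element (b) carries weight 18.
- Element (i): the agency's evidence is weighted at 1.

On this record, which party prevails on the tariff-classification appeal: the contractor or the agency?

agency

— Issue I —
At Stage I.1 the contractor must meet a clear and cogent showing (weight is at least 79): on (a) the weight is 95 less the opposing 8 gives net 87, which does reach 79, so (a) meets the standard.
  Stage I.1 carried; the burden shifts to the agency.
At Stage I.2 the agency must meet the balance of probabilities (weight is at least 50): on (b) the weight is 71 less the opposing 18 gives net 53, ≥ 50, so (b) meets the standard; on (c) the weight is 84 less the opposing 23 gives net 61, which does reach 50, so (c) meets the standard.
  Stage I.2 carried; the final stage is satisfied.
Every stage carried; the agency prevails on this issue.
— Issue II —
Stage II.1 — burden on contractor; standard: a substantially-more-likely showing (weight is at least 72).
    (d): 91 − 19 = 72 ≥ 72 [met]
  All elements met. The burden passes to the agency.
Stage II.2 — burden on agency; standard: a production showing (weight exceeds 22).
    (e): 71 − 53 = 18 ≤ 22 [not met]
    (f): 73 − 50 = 23 > 22 [met]
  Not every element is met, so the agency fails to carry Stage II.2.
The analysis ends at Stage II.2; the contractor prevails on this issue.
— Issue III —
Stage III.1 (contractor, a heightened civil standard, weight is at least 71): (i) net 72−1=71 ≥ 71 — meets; (j) net 93−22=71 ≥ 71 — meets.
  Stage III.1 carried; the burden shifts to the agency.
Stage III.2 (agency, a production showing, weight is at least 12): (k) net 4−2=2 < 12 — fails.
  Not every element is met, so the agency fails to carry Stage III.2.
So the contractor prevails on this issue.
Per-issue: Issue I → agency; Issue II → contractor; Issue III → contractor. The contractor must prevail on every issue; overall, the agency prevails.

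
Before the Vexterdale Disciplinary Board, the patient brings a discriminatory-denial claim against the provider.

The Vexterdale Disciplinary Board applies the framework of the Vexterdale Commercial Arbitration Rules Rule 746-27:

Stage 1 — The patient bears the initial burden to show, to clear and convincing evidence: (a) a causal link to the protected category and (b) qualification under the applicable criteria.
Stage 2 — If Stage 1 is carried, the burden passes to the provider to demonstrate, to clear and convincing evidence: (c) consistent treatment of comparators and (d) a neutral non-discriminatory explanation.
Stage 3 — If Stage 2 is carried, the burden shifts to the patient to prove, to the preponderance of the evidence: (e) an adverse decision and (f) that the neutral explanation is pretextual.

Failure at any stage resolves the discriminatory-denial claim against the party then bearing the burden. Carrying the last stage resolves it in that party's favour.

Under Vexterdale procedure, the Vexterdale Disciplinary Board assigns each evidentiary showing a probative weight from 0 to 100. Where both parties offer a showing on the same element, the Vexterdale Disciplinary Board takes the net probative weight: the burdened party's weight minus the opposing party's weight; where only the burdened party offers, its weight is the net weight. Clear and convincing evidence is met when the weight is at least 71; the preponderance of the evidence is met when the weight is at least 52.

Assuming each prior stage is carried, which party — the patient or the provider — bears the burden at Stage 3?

Stage 3's rule assigns the burden to the patient (to the preponderance of the evidence).

patient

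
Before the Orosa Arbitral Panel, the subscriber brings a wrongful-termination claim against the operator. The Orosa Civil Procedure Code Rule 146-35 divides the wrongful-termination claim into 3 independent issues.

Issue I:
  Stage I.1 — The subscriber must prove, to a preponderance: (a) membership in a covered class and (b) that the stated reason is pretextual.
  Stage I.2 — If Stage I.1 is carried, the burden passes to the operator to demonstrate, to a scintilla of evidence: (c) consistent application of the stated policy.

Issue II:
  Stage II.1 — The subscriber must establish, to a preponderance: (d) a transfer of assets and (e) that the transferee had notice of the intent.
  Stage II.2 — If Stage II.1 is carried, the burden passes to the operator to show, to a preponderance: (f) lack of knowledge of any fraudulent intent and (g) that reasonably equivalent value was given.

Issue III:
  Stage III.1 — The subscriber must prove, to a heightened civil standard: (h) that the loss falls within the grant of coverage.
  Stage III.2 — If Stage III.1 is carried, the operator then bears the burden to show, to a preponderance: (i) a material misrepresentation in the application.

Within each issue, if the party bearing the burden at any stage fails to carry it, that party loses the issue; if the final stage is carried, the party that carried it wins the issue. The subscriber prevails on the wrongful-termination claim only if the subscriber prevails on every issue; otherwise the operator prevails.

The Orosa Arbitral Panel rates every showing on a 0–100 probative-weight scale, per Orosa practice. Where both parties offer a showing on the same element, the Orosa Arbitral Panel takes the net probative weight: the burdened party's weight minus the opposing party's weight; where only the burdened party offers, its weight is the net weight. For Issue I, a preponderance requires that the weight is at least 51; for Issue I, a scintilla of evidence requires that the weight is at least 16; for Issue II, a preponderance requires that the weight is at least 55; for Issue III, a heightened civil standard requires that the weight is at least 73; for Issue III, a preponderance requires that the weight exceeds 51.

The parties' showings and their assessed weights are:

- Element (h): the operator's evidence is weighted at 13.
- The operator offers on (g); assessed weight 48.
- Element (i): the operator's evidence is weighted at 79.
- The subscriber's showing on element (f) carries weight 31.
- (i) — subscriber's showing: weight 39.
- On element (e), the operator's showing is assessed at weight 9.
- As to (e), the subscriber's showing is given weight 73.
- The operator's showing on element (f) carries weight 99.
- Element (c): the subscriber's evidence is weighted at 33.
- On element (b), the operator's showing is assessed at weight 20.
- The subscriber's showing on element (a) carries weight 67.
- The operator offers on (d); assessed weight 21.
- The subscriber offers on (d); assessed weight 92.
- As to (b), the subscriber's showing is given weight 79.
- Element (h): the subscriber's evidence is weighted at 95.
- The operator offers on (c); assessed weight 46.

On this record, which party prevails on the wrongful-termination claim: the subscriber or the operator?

— Issue I —
At Stage I.1 the subscriber must meet a preponderance (weight is at least 51): on (a) the weight is 67, ≥ 51, so (a) meets the standard; on (b) the weight is 79 less the opposing 20 gives net 59, ≥ 51, so (b) meets the standard.
  Stage I.1 carried; the burden shifts to the operator.
At Stage I.2 the operator must meet a scintilla of evidence (weight is at least 16): on (c) the weight is 46 less the opposing 33 gives net 13, < 16, so (c) does not meet the standard.
  The operator does not carry Stage I.2.
The analysis ends at Stage I.2; the subscriber prevails on this issue.
— Issue II —
Stage II.1 — burden on subscriber; standard: a preponderance (weight is at least 55).
    (d): 92 − 21 = 71 ≥ 55 [met]
    (e): 73 − 9 = 64 ≥ 55 [met]
  Stage II.1 carried; the burden shifts to the operator.
Stage II.2 — burden on operator; standard: a preponderance (weight is at least 55).
    (f): 99 − 31 = 68 ≥ 55 [met]
    (g): 48 < 55 [not met]
  Stage II.2 not carried; the operator fails its burden.
The subscriber prevails on this issue.
— Issue III —
At Stage III.1 the subscriber must meet a heightened civil standard (weight is at least 73): on (h) the weight is 95 less the opposing 13 gives net 82, which does reach 73, so (h) meets the standard.
  The subscriber carries Stage III.1; the operator now bears the burden.
At Stage III.2 the operator must meet a preponderance (weight exceeds 51): on (i) the weight is 79 less the opposing 39 gives net 40, which does not exceed 51, so (i) does not meet the standard.
  Stage III.2 not carried; the operator fails its burden.
So the subscriber prevails on this issue.
Per-issue: Issue I → subscriber; Issue II → subscriber; Issue III → subscriber. The subscriber must prevail on every issue; overall, the subscriber prevails.

subscriber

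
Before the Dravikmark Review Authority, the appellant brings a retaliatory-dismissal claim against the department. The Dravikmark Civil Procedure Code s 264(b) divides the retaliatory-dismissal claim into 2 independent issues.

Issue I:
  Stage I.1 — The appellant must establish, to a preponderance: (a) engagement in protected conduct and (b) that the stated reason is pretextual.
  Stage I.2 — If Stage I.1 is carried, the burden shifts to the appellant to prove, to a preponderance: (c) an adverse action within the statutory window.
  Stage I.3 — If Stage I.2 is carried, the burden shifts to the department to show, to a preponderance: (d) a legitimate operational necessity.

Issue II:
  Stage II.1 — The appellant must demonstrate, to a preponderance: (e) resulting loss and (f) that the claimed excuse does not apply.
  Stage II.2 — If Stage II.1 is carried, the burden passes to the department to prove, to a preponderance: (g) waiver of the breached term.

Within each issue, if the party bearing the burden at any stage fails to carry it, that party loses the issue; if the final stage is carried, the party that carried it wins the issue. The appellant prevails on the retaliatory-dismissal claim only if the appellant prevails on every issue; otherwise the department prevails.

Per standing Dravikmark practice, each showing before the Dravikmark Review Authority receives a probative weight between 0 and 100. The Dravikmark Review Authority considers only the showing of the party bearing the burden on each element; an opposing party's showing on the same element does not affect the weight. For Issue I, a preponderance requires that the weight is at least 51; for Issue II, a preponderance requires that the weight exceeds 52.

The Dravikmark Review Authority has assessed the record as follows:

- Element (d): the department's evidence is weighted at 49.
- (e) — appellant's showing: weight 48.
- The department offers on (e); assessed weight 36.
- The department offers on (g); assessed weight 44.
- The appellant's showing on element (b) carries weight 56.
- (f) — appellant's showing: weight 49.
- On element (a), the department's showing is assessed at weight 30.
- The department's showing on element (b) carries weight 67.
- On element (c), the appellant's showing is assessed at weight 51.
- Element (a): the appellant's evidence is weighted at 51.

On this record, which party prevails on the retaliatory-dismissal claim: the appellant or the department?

— Issue I —
At Stage I.1 the appellant must meet a preponderance (weight is at least 51): on (a) the weight is 51 (the department's 30 is given no effect), ≥ 51, so (a) meets the standard; on (b) the weight is 56 (the department's 67 is given no effect), ≥ 51, so (b) meets the standard.
  All elements met. The appellant retains the burden for Stage I.2.
At Stage I.2 the appellant must meet a preponderance (weight is at least 51): on (c) the weight is 51, which does reach 51, so (c) meets the standard.
  The appellant carries Stage I.2; the department now bears the burden.
At Stage I.3 the department must meet a preponderance (weight is at least 51): on (d) the weight is 49, < 51, so (d) does not meet the standard.
  Not every element is met, so the department fails to carry Stage I.3.
The analysis ends at Stage I.3; the appellant prevails on this issue.
— Issue II —
Stage II.1 — burden on appellant; standard: a preponderance (weight exceeds 52).
    (e): 48 (department's 36 disregarded) ≤ 52 [not met]
    (f): 49 ≤ 52 [not met]
  The appellant does not carry Stage II.1.
So the department prevails on this issue.
Per-issue: Issue I → appellant; Issue II → department. The appellant must prevail on every issue; overall, the department prevails.

department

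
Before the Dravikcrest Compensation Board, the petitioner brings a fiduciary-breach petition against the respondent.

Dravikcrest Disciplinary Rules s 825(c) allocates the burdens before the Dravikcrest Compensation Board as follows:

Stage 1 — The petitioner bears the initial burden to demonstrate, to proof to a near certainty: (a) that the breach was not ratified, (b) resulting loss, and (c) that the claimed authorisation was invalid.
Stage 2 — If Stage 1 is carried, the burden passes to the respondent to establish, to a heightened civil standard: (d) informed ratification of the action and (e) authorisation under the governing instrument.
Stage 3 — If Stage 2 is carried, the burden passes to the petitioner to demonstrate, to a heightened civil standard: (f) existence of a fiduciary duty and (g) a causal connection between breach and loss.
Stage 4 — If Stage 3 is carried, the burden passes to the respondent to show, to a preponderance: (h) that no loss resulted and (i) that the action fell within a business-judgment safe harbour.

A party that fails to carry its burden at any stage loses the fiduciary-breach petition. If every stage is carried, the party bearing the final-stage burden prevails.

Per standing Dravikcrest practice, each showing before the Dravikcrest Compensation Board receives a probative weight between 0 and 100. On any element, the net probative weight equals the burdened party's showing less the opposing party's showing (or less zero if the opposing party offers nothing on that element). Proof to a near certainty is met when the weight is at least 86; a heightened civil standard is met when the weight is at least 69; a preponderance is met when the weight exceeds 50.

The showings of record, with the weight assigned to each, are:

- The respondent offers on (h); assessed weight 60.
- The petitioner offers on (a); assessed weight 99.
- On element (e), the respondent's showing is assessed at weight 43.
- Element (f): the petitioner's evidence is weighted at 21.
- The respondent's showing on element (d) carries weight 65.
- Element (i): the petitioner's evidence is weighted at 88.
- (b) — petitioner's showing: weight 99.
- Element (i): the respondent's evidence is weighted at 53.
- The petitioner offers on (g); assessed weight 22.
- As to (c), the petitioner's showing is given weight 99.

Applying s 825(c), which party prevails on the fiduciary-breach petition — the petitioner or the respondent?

Stage 1 (petitioner, proof to a near certainty, weight is at least 86): (a) 99 ≥ 86 — meets; (b) 99 ≥ 86 — meets; (c) 99 ≥ 86 — meets.
  Stage 1 carried; the burden shifts to the respondent.
Stage 2 (respondent, a heightened civil standard, weight is at least 69): (d) 65 < 69 — fails; (e) 43 < 69 — fails.
  Not every element is met, so the respondent fails to carry Stage 2.
So the petitioner prevails.

petitioner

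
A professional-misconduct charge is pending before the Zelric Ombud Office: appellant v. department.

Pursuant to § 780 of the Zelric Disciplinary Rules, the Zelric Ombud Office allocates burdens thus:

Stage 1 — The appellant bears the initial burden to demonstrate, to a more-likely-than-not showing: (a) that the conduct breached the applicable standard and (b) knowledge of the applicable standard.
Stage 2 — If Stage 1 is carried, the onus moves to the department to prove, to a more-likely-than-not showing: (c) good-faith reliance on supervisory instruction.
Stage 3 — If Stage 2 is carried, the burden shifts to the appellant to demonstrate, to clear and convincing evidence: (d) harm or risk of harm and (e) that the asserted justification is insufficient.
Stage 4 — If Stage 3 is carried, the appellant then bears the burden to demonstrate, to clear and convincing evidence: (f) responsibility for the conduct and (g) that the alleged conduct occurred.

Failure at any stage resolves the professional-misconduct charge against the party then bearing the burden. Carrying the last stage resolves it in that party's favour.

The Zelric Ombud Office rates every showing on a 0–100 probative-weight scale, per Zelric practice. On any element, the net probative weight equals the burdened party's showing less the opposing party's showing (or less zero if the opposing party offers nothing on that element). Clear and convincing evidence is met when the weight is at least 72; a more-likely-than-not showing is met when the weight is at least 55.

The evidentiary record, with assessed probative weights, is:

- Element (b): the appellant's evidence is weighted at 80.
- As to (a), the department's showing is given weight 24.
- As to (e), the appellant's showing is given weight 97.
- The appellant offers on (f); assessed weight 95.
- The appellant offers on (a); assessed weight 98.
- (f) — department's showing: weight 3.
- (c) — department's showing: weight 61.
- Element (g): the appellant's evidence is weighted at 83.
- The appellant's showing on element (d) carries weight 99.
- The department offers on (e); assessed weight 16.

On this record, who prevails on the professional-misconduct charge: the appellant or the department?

appellant

Stage 1 — burden on appellant; standard: a more-likely-than-not showing (weight is at least 55).
    (a): 98 − 24 = 74 ≥ 55 [met]
    (b): 80 ≥ 55 [met]
  The appellant carries Stage 1; the department now bears the burden.
Stage 2 — burden on department; standard: a more-likely-than-not showing (weight is at least 55).
    (c): 61 ≥ 55 [met]
  Stage 2 is satisfied; the onus moves to the appellant.
Stage 3 — burden on appellant; standard: clear and convincing evidence (weight is at least 72).
    (d): 99 ≥ 72 [met]
    (e): 97 − 16 = 81 ≥ 72 [met]
  Stage 3 is satisfied; the appellant continues to bear the burden.
Stage 4 — burden on appellant; standard: clear and convincing evidence (weight is at least 72).
    (f): 95 − 3 = 92 ≥ 72 [met]
    (g): 83 ≥ 72 [met]
  All elements met at the final stage.
All stages carried — the appellant prevails.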